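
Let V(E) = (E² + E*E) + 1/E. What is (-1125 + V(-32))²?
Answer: 872316225/1024 ≈ 8.5187e+5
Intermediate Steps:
V(E) = 1/E + 2*E² (V(E) = (E² + E²) + 1/E = 2*E² + 1/E = 1/E + 2*E²)
(-1125 + V(-32))² = (-1125 + (1 + 2*(-32)³)/(-32))² = (-1125 - (1 + 2*(-32768))/32)² = (-1125 - (1 - 65536)/32)² = (-1125 - 1/32*(-65535))² = (-1125 + 65535/32)² = (29535/32)² = 872316225/1024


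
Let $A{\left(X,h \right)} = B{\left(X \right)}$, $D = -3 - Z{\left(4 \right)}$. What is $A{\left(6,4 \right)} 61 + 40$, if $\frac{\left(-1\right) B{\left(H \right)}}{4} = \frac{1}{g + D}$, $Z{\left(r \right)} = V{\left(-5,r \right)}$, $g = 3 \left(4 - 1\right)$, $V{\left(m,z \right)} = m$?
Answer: $\frac{196}{11} \approx 17.818$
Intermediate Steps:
$g = 9$ ($g = 3 \cdot 3 = 9$)
$Z{\left(r \right)} = -5$
$D = 2$ ($D = -3 - -5 = -3 + 5 = 2$)
$B{\left(H \right)} = - \frac{4}{11}$ ($B{\left(H \right)} = - \frac{4}{9 + 2} = - \frac{4}{11}$)
$A{\left(X,h \right)} = - \frac{4}{11}$
$A{\left(6,4 \right)} 61 + 40 = \left(- \frac{4}{11}\right) 61 + 40 = - \frac{244}{11} + 40 = \frac{196}{11}$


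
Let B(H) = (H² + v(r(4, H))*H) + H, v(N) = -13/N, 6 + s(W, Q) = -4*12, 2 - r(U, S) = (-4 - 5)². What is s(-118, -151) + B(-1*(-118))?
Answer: 1106586/79 ≈ 14007.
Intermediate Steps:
r(U, S) = -79 (r(U, S) = 2 - (-4 - 5)² = 2 - 1*(-9)² = 2 - 1*81 = 2 - 81 = -79)
s(W, Q) = -54 (s(W, Q) = -6 - 4*12 = -6 - 48 = -54)
B(H) = H² + 92*H/79 (B(H) = (H² + (-13/(-79))*H) + H = (H² + (-13*(-1/79))*H) + H = (H² + 13*H/79) + H = H² + 92*H/79)
s(-118, -151) + B(-1*(-118)) = -54 + (-1*(-118))*(92 + 79*(-1*(-118)))/79 = -54 + (1/79)*118*(92 + 79*118) = -54 + (1/79)*118*(92 + 9322) = -54 + (1/79)*118*9414 = -54 + 1110852/79 = 1106586/79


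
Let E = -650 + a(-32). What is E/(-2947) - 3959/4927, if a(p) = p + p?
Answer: -1164185/2074267 ≈ -0.56125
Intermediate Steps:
a(p) = 2*p
E = -714 (E = -650 + 2*(-32) = -650 - 64 = -714)
E/(-2947) - 3959/4927 = -714/(-2947) - 3959/4927 = -714*(-1/2947) - 3959*1/4927 = 102/421 - 3959/4927 = -1164185/2074267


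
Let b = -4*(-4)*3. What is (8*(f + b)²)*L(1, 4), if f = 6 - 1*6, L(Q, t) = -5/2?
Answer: -46080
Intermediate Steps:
L(Q, t) = -5/2 (L(Q, t) = -5*½ = -5/2)
f = 0 (f = 6 - 6 = 0)
b = 48 (b = 16*3 = 48)
(8*(f + b)²)*L(1, 4) = (8*(0 + 48)²)*(-5/2) = (8*48²)*(-5/2) = (8*2304)*(-5/2) = 18432*(-5/2) = -46080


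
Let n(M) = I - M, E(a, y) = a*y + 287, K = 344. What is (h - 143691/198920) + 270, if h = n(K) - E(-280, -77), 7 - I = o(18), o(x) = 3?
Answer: -4359873331/198920 ≈ -21918.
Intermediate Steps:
E(a, y) = 287 + a*y
I = 4 (I = 7 - 1*3 = 7 - 3 = 4)
n(M) = 4 - M
h = -22187 (h = (4 - 1*344) - (287 - 280*(-77)) = (4 - 344) - (287 + 21560) = -340 - 1*21847 = -340 - 21847 = -22187)
(h - 143691/198920) + 270 = (-22187 - 143691/198920) + 270 = -4413581731/198920 + 270 = -4359873331/198920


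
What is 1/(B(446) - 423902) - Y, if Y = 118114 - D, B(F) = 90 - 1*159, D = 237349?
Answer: 50552182184/423971 ≈ 1.1924e+5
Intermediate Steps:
B(F) = -69 (B(F) = 90 - 159 = -69)
Y = -119235 (Y = 118114 - 1*237349 = 118114 - 237349 = -119235)
1/(B(446) - 423902) - Y = 1/(-69 - 423902) - 1*(-119235) = 1/(-423971) + 119235 = -1/423971 + 119235 = 50552182184/423971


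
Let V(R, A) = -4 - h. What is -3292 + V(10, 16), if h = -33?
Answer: -3263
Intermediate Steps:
V(R, A) = 29 (V(R, A) = -4 - 1*(-33) = -4 + 33 = 29)
-3292 + V(10, 16) = -3292 + 29 = -3263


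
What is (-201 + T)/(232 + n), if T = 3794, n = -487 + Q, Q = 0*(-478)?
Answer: -3593/255 ≈ -14.090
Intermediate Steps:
Q = 0
n = -487 (n = -487 + 0 = -487)
(-201 + T)/(232 + n) = (-201 + 3794)/(232 - 487) = 3593/(-255) = 3593*(-1/255) = -3593/255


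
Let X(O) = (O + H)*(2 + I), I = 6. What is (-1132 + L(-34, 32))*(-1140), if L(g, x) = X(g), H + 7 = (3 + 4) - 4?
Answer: 1637040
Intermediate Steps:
H = -4 (H = -7 + ((3 + 4) - 4) = -7 + (7 - 4) = -7 + 3 = -4)
X(O) = -32 + 8*O (X(O) = (O - 4)*(2 + 6) = (-4 + O)*8 = -32 + 8*O)
L(g, x) = -32 + 8*g
(-1132 + L(-34, 32))*(-1140) = (-1132 + (-32 + 8*(-34)))*(-1140) = (-1132 + (-32 - 272))*(-1140) = (-1132 - 304)*(-1140) = -1436*(-1140) = 1637040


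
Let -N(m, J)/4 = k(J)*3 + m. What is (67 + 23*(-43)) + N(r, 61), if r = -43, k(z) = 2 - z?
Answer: -42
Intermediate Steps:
N(m, J) = -24 - 4*m + 12*J (N(m, J) = -4*((2 - J)*3 + m) = -4*((6 - 3*J) + m) = -4*(6 + m - 3*J) = -24 - 4*m + 12*J)
(67 + 23*(-43)) + N(r, 61) = (67 + 23*(-43)) + (-24 - 4*(-43) + 12*61) = (67 - 989) + (-24 + 172 + 732) = -922 + 880 = -42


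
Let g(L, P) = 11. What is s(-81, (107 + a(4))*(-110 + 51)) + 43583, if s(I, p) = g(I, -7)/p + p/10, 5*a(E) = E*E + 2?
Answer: 70034603171/1631350 ≈ 42930.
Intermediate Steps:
a(E) = 2/5 + E**2/5 (a(E) = (E*E + 2)/5 = (E**2 + 2)/5 = (2 + E**2)/5 = 2/5 + E**2/5)
s(I, p) = 11/p + p/10
s(-81, (107 + a(4))*(-110 + 51)) + 43583 = (11/(((107 + (2/5 + (1/5)*4**2))*(-110 + 51))) + ((107 + (2/5 + (1/5)*4**2))*(-110 + 51))/10) + 43583 = (11/(((107 + (2/5 + (1/5)*16))*(-59))) + ((107 + (2/5 + (1/5)*16))*(-59))/10) + 43583 = (11/(((107 + (2/5 + 16/5))*(-59))) + ((107 + (2/5 + 16/5))*(-59))/10) + 43583 = (11/(((107 + 18/5)*(-59))) + ((107 + 18/5)*(-59))/10) + 43583 = (11/(((553/5)*(-59))) + ((553/5)*(-59))/10) + 43583 = (11/(-32627/5) + (1/10)*(-32627/5)) + 43583 = (11*(-5/32627) - 32627/50) + 43583 = (-55/32627 - 32627/50) + 43583 = -1064523879/1631350 + 43583 = 70034603171/1631350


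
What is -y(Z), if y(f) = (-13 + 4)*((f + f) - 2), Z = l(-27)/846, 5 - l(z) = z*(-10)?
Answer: -1111/47 ≈ -23.638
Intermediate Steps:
l(z) = 5 + 10*z (l(z) = 5 - z*(-10) = 5 - (-10)*z = 5 + 10*z)
Z = -265/846 (Z = (5 + 10*(-27))/846 = (5 - 270)*(1/846) = -265*1/846 = -265/846 ≈ -0.31324)
y(f) = 18 - 18*f (y(f) = -9*(2*f - 2) = -9*(-2 + 2*f) = 18 - 18*f)
-y(Z) = -(18 - 18*(-265/846)) = -(18 + 265/47) = -1*1111/47 = -1111/47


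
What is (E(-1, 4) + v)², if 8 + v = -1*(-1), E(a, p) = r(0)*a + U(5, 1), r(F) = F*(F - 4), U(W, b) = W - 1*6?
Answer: 64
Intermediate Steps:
U(W, b) = -6 + W (U(W, b) = W - 6 = -6 + W)
r(F) = F*(-4 + F)
E(a, p) = -1 (E(a, p) = (0*(-4 + 0))*a + (-6 + 5) = (0*(-4))*a - 1 = 0*a - 1 = 0 - 1 = -1)
v = -7 (v = -8 - 1*(-1) = -8 + 1 = -7)
(E(-1, 4) + v)² = (-1 - 7)² = (-8)² = 64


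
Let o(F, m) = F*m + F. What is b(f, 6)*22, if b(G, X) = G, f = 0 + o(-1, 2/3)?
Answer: -110/3 ≈ -36.667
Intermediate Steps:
o(F, m) = F + F*m
f = -5/3 (f = 0 - (1 + 2/3) = 0 - 1*5/3 = 0 - 5/3 = -5/3 ≈ -1.6667)
b(f, 6)*22 = -5/3*22 = -110/3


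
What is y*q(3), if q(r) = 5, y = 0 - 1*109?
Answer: -545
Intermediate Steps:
y = -109 (y = 0 - 109 = -109)
y*q(3) = -109*5 = -545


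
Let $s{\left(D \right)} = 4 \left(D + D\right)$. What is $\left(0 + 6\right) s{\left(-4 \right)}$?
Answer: $-192$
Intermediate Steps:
$s{\left(D \right)} = 8 D$ ($s{\left(D \right)} = 4 \cdot 2 D = 8 D$)
$\left(0 + 6\right) s{\left(-4 \right)} = \left(0 + 6\right) 8 \left(-4\right) = 6 \left(-32\right) = -192$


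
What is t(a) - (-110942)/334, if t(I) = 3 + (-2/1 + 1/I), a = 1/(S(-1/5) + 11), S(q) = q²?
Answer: 1437042/4175 ≈ 344.20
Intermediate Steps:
a = 25/276 (a = 1/((-1/5)² + 11) = 1/((-1*⅕)² + 11) = 1/((-⅕)² + 11) = 1/(1/25 + 11) = 1/(276/25) = 25/276 ≈ 0.090580)
t(I) = 1 + 1/I (t(I) = 3 + (-2*1 + 1/I) = 3 + (-2 + 1/I) = 1 + 1/I)
t(a) - (-110942)/334 = (1 + 25/276)/(25/276) - (-110942)/334 = (276/25)*(301/276) - (-110942)/334 = 301/25 - 251*(-221/167) = 301/25 + 55471/167 = 1437042/4175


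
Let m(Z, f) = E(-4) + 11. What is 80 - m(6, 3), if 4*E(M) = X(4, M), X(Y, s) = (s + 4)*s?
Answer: 69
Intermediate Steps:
X(Y, s) = s*(4 + s) (X(Y, s) = (4 + s)*s = s*(4 + s))
E(M) = M*(4 + M)/4 (E(M) = (M*(4 + M))/4 = M*(4 + M)/4)
m(Z, f) = 11 (m(Z, f) = (¼)*(-4)*(4 - 4) + 11 = (¼)*(-4)*0 + 11 = 0 + 11 = 11)
80 - m(6, 3) = 80 - 1*11 = 80 - 11 = 69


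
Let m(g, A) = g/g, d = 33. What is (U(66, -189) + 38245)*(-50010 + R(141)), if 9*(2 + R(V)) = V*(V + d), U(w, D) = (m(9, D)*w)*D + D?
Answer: -1209670452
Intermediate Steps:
m(g, A) = 1
U(w, D) = D + D*w (U(w, D) = (1*w)*D + D = w*D + D = D*w + D = D + D*w)
R(V) = -2 + V*(33 + V)/9 (R(V) = -2 + (V*(V + 33))/9 = -2 + (V*(33 + V))/9 = -2 + V*(33 + V)/9)
(U(66, -189) + 38245)*(-50010 + R(141)) = (-189*(1 + 66) + 38245)*(-50010 + (-2 + (⅑)*141² + (11/3)*141)) = (-189*67 + 38245)*(-50010 + (-2 + (⅑)*19881 + 517)) = (-12663 + 38245)*(-50010 + (-2 + 2209 + 517)) = 25582*(-50010 + 2724) = 25582*(-47286) = -1209670452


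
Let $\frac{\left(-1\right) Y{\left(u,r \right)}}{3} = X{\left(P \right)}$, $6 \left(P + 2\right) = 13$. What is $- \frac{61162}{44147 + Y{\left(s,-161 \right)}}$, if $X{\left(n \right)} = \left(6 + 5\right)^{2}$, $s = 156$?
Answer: $- \frac{30581}{21892} \approx -1.3969$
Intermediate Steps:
$P = \frac{1}{6}$ ($P = -2 + \frac{1}{6} \cdot 13 = -2 + \frac{13}{6} = \frac{1}{6} \approx 0.16667$)
$X{\left(n \right)} = 121$ ($X{\left(n \right)} = 11^{2} = 121$)
$Y{\left(u,r \right)} = -363$ ($Y{\left(u,r \right)} = \left(-3\right) 121 = -363$)
$- \frac{61162}{44147 + Y{\left(s,-161 \right)}} = - \frac{61162}{44147 - 363} = - \frac{61162}{43784} = \left(-61162\right) \frac{1}{43784} = - \frac{30581}{21892}$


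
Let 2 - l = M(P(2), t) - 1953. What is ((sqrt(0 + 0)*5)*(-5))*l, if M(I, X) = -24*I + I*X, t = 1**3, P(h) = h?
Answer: 0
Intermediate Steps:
t = 1
l = 2001 (l = 2 - (2*(-24 + 1) - 1953) = 2 - (2*(-23) - 1953) = 2 - (-46 - 1953) = 2 - 1*(-1999) = 2 + 1999 = 2001)
((sqrt(0 + 0)*5)*(-5))*l = ((sqrt(0 + 0)*5)*(-5))*2001 = ((sqrt(0)*5)*(-5))*2001 = ((0*5)*(-5))*2001 = (0*(-5))*2001 = 0*2001 = 0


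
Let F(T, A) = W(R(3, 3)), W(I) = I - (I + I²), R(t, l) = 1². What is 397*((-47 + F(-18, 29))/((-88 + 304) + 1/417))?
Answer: -7946352/90073 ≈ -88.221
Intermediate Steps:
R(t, l) = 1
W(I) = -I² (W(I) = I + (-I - I²) = -I²)
F(T, A) = -1 (F(T, A) = -1*1² = -1*1 = -1)
397*((-47 + F(-18, 29))/((-88 + 304) + 1/417)) = 397*((-47 - 1)/((-88 + 304) + 1/417)) = 397*(-48/(216 + 1/417)) = 397*(-48/90073/417) = 397*(-48*417/90073) = 397*(-20016/90073) = -7946352/90073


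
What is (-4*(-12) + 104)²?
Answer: 23104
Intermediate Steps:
(-4*(-12) + 104)² = (48 + 104)² = 152² = 23104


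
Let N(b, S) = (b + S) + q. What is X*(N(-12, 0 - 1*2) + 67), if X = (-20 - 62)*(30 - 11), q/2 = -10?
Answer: -51414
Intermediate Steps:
q = -20 (q = 2*(-10) = -20)
X = -1558 (X = -82*19 = -1558)
N(b, S) = -20 + S + b (N(b, S) = (b + S) - 20 = (S + b) - 20 = -20 + S + b)
X*(N(-12, 0 - 1*2) + 67) = -1558*((-20 + (0 - 1*2) - 12) + 67) = -1558*((-20 + (0 - 2) - 12) + 67) = -1558*((-20 - 2 - 12) + 67) = -1558*(-34 + 67) = -1558*33 = -51414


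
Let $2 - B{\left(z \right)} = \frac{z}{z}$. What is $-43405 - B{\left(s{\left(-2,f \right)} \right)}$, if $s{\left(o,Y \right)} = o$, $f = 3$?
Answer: $-43406$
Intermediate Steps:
$B{\left(z \right)} = 1$ ($B{\left(z \right)} = 2 - \frac{z}{z} = 2 - 1 = 1$)
$-43405 - B{\left(s{\left(-2,f \right)} \right)} = -43405 - 1 = -43406$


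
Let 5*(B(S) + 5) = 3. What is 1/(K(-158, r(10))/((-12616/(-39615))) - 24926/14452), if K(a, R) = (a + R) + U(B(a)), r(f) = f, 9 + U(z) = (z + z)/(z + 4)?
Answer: -2399032/1021106891 ≈ -0.0023494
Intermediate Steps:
B(S) = -22/5 (B(S) = -5 + (⅕)*3 = -5 + ⅗ = -22/5)
U(z) = -9 + 2*z/(4 + z) (U(z) = -9 + (z + z)/(z + 4) = -9 + (2*z)/(4 + z) = -9 + 2*z/(4 + z))
K(a, R) = 13 + R + a (K(a, R) = (a + R) + (-36 - 7*(-22/5))/(4 - 22/5) = (R + a) + (-36 + 154/5)/(-⅖) = (R + a) - 5/2*(-26/5) = (R + a) + 13 = 13 + R + a)
1/(K(-158, r(10))/((-12616/(-39615))) - 24926/14452) = 1/((13 + 10 - 158)/((-12616/(-39615))) - 24926/14452) = 1/(-135/((-12616*(-1/39615))) - 24926*1/14452) = 1/(-135/664/2085 - 12463/7226) = 1/(-135*2085/664 - 12463/7226) = 1/(-281475/664 - 12463/7226) = 1/(-1021106891/2399032) = -2399032/1021106891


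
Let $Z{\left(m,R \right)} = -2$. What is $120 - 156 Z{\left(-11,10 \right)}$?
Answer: $432$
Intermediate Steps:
$120 - 156 Z{\left(-11,10 \right)} = 120 - -312 = 120 + 312 = 432$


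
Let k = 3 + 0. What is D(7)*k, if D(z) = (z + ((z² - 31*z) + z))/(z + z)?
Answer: -33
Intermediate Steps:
D(z) = (z² - 29*z)/(2*z) (D(z) = (z + (z² - 30*z))/((2*z)) = (z² - 29*z)*(1/(2*z)) = (z² - 29*z)/(2*z))
k = 3
D(7)*k = (-29/2 + (½)*7)*3 = (-29/2 + 7/2)*3 = -11*3 = -33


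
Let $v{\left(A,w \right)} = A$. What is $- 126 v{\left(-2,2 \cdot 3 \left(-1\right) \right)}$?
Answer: $252$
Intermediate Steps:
$- 126 v{\left(-2,2 \cdot 3 \left(-1\right) \right)} = \left(-126\right) \left(-2\right) = 252$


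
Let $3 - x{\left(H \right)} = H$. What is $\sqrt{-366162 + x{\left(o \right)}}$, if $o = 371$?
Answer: $i \sqrt{366530} \approx 605.42 i$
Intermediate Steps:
$x{\left(H \right)} = 3 - H$
$\sqrt{-366162 + x{\left(o \right)}} = \sqrt{-366162 + \left(3 - 371\right)} = \sqrt{-366162 - 368} = \sqrt{-366530} = i \sqrt{366530}$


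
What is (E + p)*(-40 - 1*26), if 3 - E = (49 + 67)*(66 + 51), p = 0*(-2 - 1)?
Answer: 895554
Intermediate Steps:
p = 0 (p = 0*(-3) = 0)
E = -13569 (E = 3 - (49 + 67)*(66 + 51) = 3 - 116*117 = 3 - 1*13572 = 3 - 13572 = -13569)
(E + p)*(-40 - 1*26) = (-13569 + 0)*(-40 - 1*26) = -13569*(-40 - 26) = -13569*(-66) = 895554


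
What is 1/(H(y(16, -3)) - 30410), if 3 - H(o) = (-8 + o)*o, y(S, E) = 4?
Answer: -1/30391 ≈ -3.2904e-5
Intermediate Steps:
H(o) = 3 - o*(-8 + o) (H(o) = 3 - (-8 + o)*o = 3 - o*(-8 + o))
1/(H(y(16, -3)) - 30410) = 1/((3 - 1*4² + 8*4) - 30410) = 1/((3 - 1*16 + 32) - 30410) = 1/((3 - 16 + 32) - 30410) = 1/(19 - 30410) = 1/(-30391) = -1/30391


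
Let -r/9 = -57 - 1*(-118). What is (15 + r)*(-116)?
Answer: 61944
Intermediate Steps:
r = -549 (r = -9*(-57 - 1*(-118)) = -9*(-57 + 118) = -9*61 = -549)
(15 + r)*(-116) = (15 - 549)*(-116) = -534*(-116) = 61944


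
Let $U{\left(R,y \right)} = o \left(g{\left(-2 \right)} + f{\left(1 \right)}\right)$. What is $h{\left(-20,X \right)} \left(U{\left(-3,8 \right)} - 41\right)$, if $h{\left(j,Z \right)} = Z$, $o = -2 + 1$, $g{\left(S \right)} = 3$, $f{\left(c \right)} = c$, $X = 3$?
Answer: $-135$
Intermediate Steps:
$o = -1$
$U{\left(R,y \right)} = -4$ ($U{\left(R,y \right)} = - (3 + 1) = \left(-1\right) 4 = -4$)
$h{\left(-20,X \right)} \left(U{\left(-3,8 \right)} - 41\right) = 3 \left(-4 - 41\right) = 3 \left(-45\right) = -135$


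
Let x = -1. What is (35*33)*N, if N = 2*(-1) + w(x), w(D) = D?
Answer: -3465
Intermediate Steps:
N = -3 (N = 2*(-1) - 1 = -2 - 1 = -3)
(35*33)*N = (35*33)*(-3) = 1155*(-3) = -3465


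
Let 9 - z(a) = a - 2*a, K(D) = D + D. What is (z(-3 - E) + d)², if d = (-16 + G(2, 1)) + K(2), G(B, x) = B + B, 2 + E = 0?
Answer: 0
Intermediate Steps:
E = -2 (E = -2 + 0 = -2)
K(D) = 2*D
G(B, x) = 2*B
z(a) = 9 + a (z(a) = 9 - (a - 2*a) = 9 - (-1)*a = 9 + a)
d = -8 (d = (-16 + 2*2) + 2*2 = (-16 + 4) + 4 = -12 + 4 = -8)
(z(-3 - E) + d)² = ((9 + (-3 - 1*(-2))) - 8)² = ((9 + (-3 + 2)) - 8)² = ((9 - 1) - 8)² = (8 - 8)² = 0² = 0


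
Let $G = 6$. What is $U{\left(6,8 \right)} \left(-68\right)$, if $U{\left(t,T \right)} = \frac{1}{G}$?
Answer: $- \frac{34}{3} \approx -11.333$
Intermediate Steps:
$U{\left(t,T \right)} = \frac{1}{6}$
$U{\left(6,8 \right)} \left(-68\right) = \frac{1}{6} \left(-68\right) = - \frac{34}{3}$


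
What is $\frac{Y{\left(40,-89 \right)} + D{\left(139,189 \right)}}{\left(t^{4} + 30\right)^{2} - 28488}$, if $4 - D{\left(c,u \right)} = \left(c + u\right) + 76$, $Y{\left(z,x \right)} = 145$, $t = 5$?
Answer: $- \frac{15}{23561} \approx -0.00063665$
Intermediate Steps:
$D{\left(c,u \right)} = -72 - c - u$ ($D{\left(c,u \right)} = 4 - \left(\left(c + u\right) + 76\right) = 4 - \left(76 + c + u\right) = -72 - c - u$)
$\frac{Y{\left(40,-89 \right)} + D{\left(139,189 \right)}}{\left(t^{4} + 30\right)^{2} - 28488} = \frac{145 - 400}{\left(5^{4} + 30\right)^{2} - 28488} = \frac{145 - 400}{\left(625 + 30\right)^{2} - 28488} = \frac{145 - 400}{655^{2} - 28488} = - \frac{255}{429025 - 28488} = - \frac{255}{400537} = \left(-255\right) \frac{1}{400537} = - \frac{15}{23561}$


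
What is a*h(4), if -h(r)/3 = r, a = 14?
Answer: -168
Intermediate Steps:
h(r) = -3*r
a*h(4) = 14*(-3*4) = 14*(-12) = -168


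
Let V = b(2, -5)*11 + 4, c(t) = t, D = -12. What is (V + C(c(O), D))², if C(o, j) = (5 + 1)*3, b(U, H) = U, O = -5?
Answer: 1936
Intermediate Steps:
C(o, j) = 18 (C(o, j) = 6*3 = 18)
V = 26 (V = 2*11 + 4 = 22 + 4 = 26)
(V + C(c(O), D))² = (26 + 18)² = 44² = 1936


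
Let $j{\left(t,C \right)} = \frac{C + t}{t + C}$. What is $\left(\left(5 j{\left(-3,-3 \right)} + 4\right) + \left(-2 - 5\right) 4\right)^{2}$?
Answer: $361$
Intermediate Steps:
$j{\left(t,C \right)} = 1$ ($j{\left(t,C \right)} = \frac{C + t}{C + t} = 1$)
$\left(\left(5 j{\left(-3,-3 \right)} + 4\right) + \left(-2 - 5\right) 4\right)^{2} = \left(\left(5 \cdot 1 + 4\right) + \left(-2 - 5\right) 4\right)^{2} = \left(\left(5 + 4\right) - 28\right)^{2} = \left(9 - 28\right)^{2} = \left(-19\right)^{2} = 361$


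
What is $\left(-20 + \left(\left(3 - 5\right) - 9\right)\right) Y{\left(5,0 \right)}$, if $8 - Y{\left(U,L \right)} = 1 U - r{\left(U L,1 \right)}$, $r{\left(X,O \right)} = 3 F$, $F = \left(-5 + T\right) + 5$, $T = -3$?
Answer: $186$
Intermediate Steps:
$F = -3$ ($F = \left(-5 - 3\right) + 5 = -8 + 5 = -3$)
$r{\left(X,O \right)} = -9$ ($r{\left(X,O \right)} = 3 \left(-3\right) = -9$)
$Y{\left(U,L \right)} = -1 - U$ ($Y{\left(U,L \right)} = 8 - \left(1 U - -9\right) = 8 - \left(U + 9\right) = 8 - \left(9 + U\right) = -1 - U$)
$\left(-20 + \left(\left(3 - 5\right) - 9\right)\right) Y{\left(5,0 \right)} = \left(-20 + \left(\left(3 - 5\right) - 9\right)\right) \left(-1 - 5\right) = \left(-20 - 11\right) \left(-1 - 5\right) = \left(-20 - 11\right) \left(-6\right) = \left(-31\right) \left(-6\right) = 186$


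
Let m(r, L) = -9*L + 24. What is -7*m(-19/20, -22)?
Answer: -1554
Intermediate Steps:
m(r, L) = 24 - 9*L
-7*m(-19/20, -22) = -7*(24 - 9*(-22)) = -7*(24 + 198) = -7*222 = -1554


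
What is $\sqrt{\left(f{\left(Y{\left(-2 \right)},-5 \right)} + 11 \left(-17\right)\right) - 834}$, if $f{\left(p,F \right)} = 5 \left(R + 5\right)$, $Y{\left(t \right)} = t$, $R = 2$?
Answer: $i \sqrt{986} \approx 31.401 i$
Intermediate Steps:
$f{\left(p,F \right)} = 35$ ($f{\left(p,F \right)} = 5 \left(2 + 5\right) = 5 \cdot 7 = 35$)
$\sqrt{\left(f{\left(Y{\left(-2 \right)},-5 \right)} + 11 \left(-17\right)\right) - 834} = \sqrt{\left(35 + 11 \left(-17\right)\right) - 834} = \sqrt{\left(35 - 187\right) - 834} = \sqrt{-152 - 834} = \sqrt{-986} = i \sqrt{986}$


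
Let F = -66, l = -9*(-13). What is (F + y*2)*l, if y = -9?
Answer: -9828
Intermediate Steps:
l = 117
(F + y*2)*l = (-66 - 9*2)*117 = (-66 - 18)*117 = -84*117 = -9828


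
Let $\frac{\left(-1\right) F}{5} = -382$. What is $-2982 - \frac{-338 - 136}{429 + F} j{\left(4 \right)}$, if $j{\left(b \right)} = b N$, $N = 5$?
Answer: $- \frac{6965418}{2339} \approx -2977.9$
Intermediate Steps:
$F = 1910$ ($F = \left(-5\right) \left(-382\right) = 1910$)
$j{\left(b \right)} = 5 b$ ($j{\left(b \right)} = b 5 = 5 b$)
$-2982 - \frac{-338 - 136}{429 + F} j{\left(4 \right)} = -2982 - \frac{-338 - 136}{429 + 1910} \cdot 5 \cdot 4 = -2982 - - \frac{474}{2339} \cdot 20 = -2982 - \left(-474\right) \frac{1}{2339} \cdot 20 = -2982 - \left(- \frac{474}{2339}\right) 20 = -2982 - - \frac{9480}{2339} = -2982 + \frac{9480}{2339} = - \frac{6965418}{2339}$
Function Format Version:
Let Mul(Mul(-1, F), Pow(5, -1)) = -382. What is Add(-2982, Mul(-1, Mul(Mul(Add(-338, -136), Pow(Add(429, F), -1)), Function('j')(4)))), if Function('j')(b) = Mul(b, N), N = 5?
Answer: Rational(-6965418, 2339) ≈ -2977.9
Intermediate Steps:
F = 1910 (F = Mul(-5, -382) = 1910)
Function('j')(b) = Mul(5, b) (Function('j')(b) = Mul(b, 5) = Mul(5, b))
Add(-2982, Mul(-1, Mul(Mul(Add(-338, -136), Pow(Add(429, F), -1)), Function('j')(4)))) = Add(-2982, Mul(-1, Mul(Mul(Add(-338, -136), Pow(Add(429, 1910), -1)), Mul(5, 4)))) = Add(-2982, Mul(-1, Mul(Mul(-474, Pow(2339, -1)), 20))) = Add(-2982, Mul(-1, Mul(Mul(-474, Rational(1, 2339)), 20))) = Add(-2982, Mul(-1, Mul(Rational(-474, 2339), 20))) = Add(-2982, Mul(-1, Rational(-9480, 2339))) = Add(-2982, Rational(9480, 2339)) = Rational(-6965418, 2339)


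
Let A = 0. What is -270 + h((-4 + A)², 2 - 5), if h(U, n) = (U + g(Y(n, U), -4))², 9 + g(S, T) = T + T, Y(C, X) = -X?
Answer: -269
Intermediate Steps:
g(S, T) = -9 + 2*T (g(S, T) = -9 + (T + T) = -9 + 2*T)
h(U, n) = (-17 + U)² (h(U, n) = (U + (-9 + 2*(-4)))² = (U + (-9 - 8))² = (U - 17)² = (-17 + U)²)
-270 + h((-4 + A)², 2 - 5) = -270 + (-17 + (-4 + 0)²)² = -270 + (-17 + (-4)²)² = -270 + (-17 + 16)² = -270 + (-1)² = -270 + 1 = -269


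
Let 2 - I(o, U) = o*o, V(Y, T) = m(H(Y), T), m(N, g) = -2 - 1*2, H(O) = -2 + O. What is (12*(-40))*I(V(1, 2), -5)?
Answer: 6720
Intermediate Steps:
m(N, g) = -4 (m(N, g) = -2 - 2 = -4)
V(Y, T) = -4
I(o, U) = 2 - o² (I(o, U) = 2 - o*o = 2 - o²)
(12*(-40))*I(V(1, 2), -5) = (12*(-40))*(2 - 1*(-4)²) = -480*(2 - 1*16) = -480*(2 - 16) = -480*(-14) = 6720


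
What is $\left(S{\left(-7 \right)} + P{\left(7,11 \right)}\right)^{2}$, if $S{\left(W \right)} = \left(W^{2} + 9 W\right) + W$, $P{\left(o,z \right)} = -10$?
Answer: $961$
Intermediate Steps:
$S{\left(W \right)} = W^{2} + 10 W$
$\left(S{\left(-7 \right)} + P{\left(7,11 \right)}\right)^{2} = \left(- 7 \left(10 - 7\right) - 10\right)^{2} = \left(\left(-7\right) 3 - 10\right)^{2} = \left(-21 - 10\right)^{2} = \left(-31\right)^{2} = 961$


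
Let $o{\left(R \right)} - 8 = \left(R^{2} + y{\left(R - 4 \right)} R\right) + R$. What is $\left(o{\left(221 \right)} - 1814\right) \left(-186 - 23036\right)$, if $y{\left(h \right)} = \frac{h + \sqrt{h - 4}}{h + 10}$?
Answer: $- \frac{250218652318}{227} - \frac{5132062 \sqrt{213}}{227} \approx -1.1026 \cdot 10^{9}$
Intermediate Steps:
$y{\left(h \right)} = \frac{h + \sqrt{-4 + h}}{10 + h}$
$o{\left(R \right)} = 8 + R + R^{2} + \frac{R \left(-4 + R + \sqrt{-8 + R}\right)}{6 + R}$ ($o{\left(R \right)} = 8 + \left(\left(R^{2} + \frac{\left(R - 4\right) + \sqrt{-4 + \left(R - 4\right)}}{10 + \left(R - 4\right)} R\right) + R\right) = 8 + \left(\left(R^{2} + \frac{\left(-4 + R\right) + \sqrt{-4 + \left(-4 + R\right)}}{10 + \left(-4 + R\right)} R\right) + R\right) = 8 + \left(\left(R^{2} + \frac{\left(-4 + R\right) + \sqrt{-8 + R}}{6 + R} R\right) + R\right) = 8 + \left(\left(R^{2} + \frac{-4 + R + \sqrt{-8 + R}}{6 + R} R\right) + R\right) = 8 + \left(\left(R^{2} + \frac{R \left(-4 + R + \sqrt{-8 + R}\right)}{6 + R}\right) + R\right) = 8 + \left(R + R^{2} + \frac{R \left(-4 + R + \sqrt{-8 + R}\right)}{6 + R}\right) = 8 + R + R^{2} + \frac{R \left(-4 + R + \sqrt{-8 + R}\right)}{6 + R}$)
$\left(o{\left(221 \right)} - 1814\right) \left(-186 - 23036\right) = \left(\frac{221 \left(-4 + 221 + \sqrt{-8 + 221}\right) + \left(6 + 221\right) \left(8 + 221 + 221^{2}\right)}{6 + 221} - 1814\right) \left(-186 - 23036\right) = \left(\frac{221 \left(-4 + 221 + \sqrt{213}\right) + 227 \left(8 + 221 + 48841\right)}{227} - 1814\right) \left(-23222\right) = \left(\frac{221 \left(217 + \sqrt{213}\right) + 227 \cdot 49070}{227} - 1814\right) \left(-23222\right) = \left(\frac{\left(47957 + 221 \sqrt{213}\right) + 11138890}{227} - 1814\right) \left(-23222\right) = \left(\frac{11186847 + 221 \sqrt{213}}{227} - 1814\right) \left(-23222\right) = \left(\left(\frac{11186847}{227} + \frac{221 \sqrt{213}}{227}\right) - 1814\right) \left(-23222\right) = \left(\frac{10775069}{227} + \frac{221 \sqrt{213}}{227}\right) \left(-23222\right) = - \frac{250218652318}{227} - \frac{5132062 \sqrt{213}}{227}$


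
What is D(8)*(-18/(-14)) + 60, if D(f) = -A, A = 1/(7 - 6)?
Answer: 411/7 ≈ 58.714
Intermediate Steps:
A = 1 (A = 1/1 = 1)
D(f) = -1 (D(f) = -1*1 = -1)
D(8)*(-18/(-14)) + 60 = -(-18)/(-14) + 60 = -(-18)*(-1)/14 + 60 = -1*9/7 + 60 = -9/7 + 60 = 411/7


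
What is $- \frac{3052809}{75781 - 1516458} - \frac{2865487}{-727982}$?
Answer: $\frac{6350631216137}{1048786923814} \approx 6.0552$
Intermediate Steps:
$- \frac{3052809}{75781 - 1516458} - \frac{2865487}{-727982} = - \frac{3052809}{-1440677} - - \frac{2865487}{727982} = \left(-3052809\right) \left(- \frac{1}{1440677}\right) + \frac{2865487}{727982} = \frac{3052809}{1440677} + \frac{2865487}{727982} = \frac{6350631216137}{1048786923814}$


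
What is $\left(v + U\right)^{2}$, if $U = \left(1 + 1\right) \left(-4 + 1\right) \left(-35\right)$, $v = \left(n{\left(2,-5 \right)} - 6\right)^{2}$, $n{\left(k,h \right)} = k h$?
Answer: $217156$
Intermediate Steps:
$n{\left(k,h \right)} = h k$
$v = 256$ ($v = \left(\left(-5\right) 2 - 6\right)^{2} = \left(-10 - 6\right)^{2} = \left(-16\right)^{2} = 256$)
$U = 210$ ($U = 2 \left(-3\right) \left(-35\right) = \left(-6\right) \left(-35\right) = 210$)
$\left(v + U\right)^{2} = \left(256 + 210\right)^{2} = 466^{2} = 217156$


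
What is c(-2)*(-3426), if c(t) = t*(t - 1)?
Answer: -20556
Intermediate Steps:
c(t) = t*(-1 + t)
c(-2)*(-3426) = -2*(-1 - 2)*(-3426) = -2*(-3)*(-3426) = 6*(-3426) = -20556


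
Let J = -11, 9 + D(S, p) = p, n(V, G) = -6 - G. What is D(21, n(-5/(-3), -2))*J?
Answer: 143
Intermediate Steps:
D(S, p) = -9 + p
D(21, n(-5/(-3), -2))*J = (-9 + (-6 - 1*(-2)))*(-11) = (-9 + (-6 + 2))*(-11) = (-9 - 4)*(-11) = -13*(-11) = 143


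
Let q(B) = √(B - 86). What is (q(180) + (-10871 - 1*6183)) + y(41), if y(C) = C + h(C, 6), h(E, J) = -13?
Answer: -17026 + √94 ≈ -17016.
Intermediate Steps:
q(B) = √(-86 + B)
y(C) = -13 + C (y(C) = C - 13 = -13 + C)
(q(180) + (-10871 - 1*6183)) + y(41) = (√(-86 + 180) + (-10871 - 1*6183)) + (-13 + 41) = (√94 + (-10871 - 6183)) + 28 = (√94 - 17054) + 28 = (-17054 + √94) + 28 = -17026 + √94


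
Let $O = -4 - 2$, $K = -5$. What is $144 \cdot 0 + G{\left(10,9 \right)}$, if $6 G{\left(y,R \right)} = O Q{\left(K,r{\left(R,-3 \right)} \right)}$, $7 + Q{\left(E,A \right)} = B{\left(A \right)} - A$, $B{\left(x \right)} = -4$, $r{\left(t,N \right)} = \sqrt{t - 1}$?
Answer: $11 + 2 \sqrt{2} \approx 13.828$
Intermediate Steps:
$r{\left(t,N \right)} = \sqrt{-1 + t}$
$Q{\left(E,A \right)} = -11 - A$ ($Q{\left(E,A \right)} = -7 - \left(4 + A\right) = -11 - A$)
$O = -6$ ($O = -4 - 2 = -6$)
$G{\left(y,R \right)} = 11 + \sqrt{-1 + R}$ ($G{\left(y,R \right)} = \frac{\left(-6\right) \left(-11 - \sqrt{-1 + R}\right)}{6} = \frac{66 + 6 \sqrt{-1 + R}}{6} = 11 + \sqrt{-1 + R}$)
$144 \cdot 0 + G{\left(10,9 \right)} = 144 \cdot 0 + \left(11 + \sqrt{-1 + 9}\right) = 0 + \left(11 + \sqrt{8}\right) = 0 + \left(11 + 2 \sqrt{2}\right) = 11 + 2 \sqrt{2}$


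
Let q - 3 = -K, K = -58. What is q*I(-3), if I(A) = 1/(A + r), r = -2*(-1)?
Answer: -61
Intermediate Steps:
r = 2
I(A) = 1/(2 + A) (I(A) = 1/(A + 2) = 1/(2 + A))
q = 61 (q = 3 - 1*(-58) = 3 + 58 = 61)
q*I(-3) = 61/(2 - 3) = 61/(-1) = 61*(-1) = -61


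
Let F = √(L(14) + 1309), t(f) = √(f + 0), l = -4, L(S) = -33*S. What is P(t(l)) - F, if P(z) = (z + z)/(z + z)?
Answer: 1 - 11*√7 ≈ -28.103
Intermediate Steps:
t(f) = √f
P(z) = 1 (P(z) = (2*z)/((2*z)) = (2*z)*(1/(2*z)) = 1)
F = 11*√7 (F = √(-33*14 + 1309) = √(-462 + 1309) = √847 = 11*√7 ≈ 29.103)
P(t(l)) - F = 1 - 11*√7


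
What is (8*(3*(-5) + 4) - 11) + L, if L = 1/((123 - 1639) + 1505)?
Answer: -1090/11 ≈ -99.091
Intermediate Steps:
L = -1/11 (L = 1/(-1516 + 1505) = 1/(-11) = -1/11 ≈ -0.090909)
(8*(3*(-5) + 4) - 11) + L = (8*(3*(-5) + 4) - 11) - 1/11 = (8*(-15 + 4) - 11) - 1/11 = (8*(-11) - 11) - 1/11 = (-88 - 11) - 1/11 = -99 - 1/11 = -1090/11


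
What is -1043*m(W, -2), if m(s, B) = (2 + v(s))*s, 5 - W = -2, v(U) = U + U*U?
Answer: -423458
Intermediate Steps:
v(U) = U + U²
W = 7 (W = 5 - 1*(-2) = 5 + 2 = 7)
m(s, B) = s*(2 + s*(1 + s)) (m(s, B) = (2 + s*(1 + s))*s = s*(2 + s*(1 + s)))
-1043*m(W, -2) = -7301*(2 + 7*(1 + 7)) = -7301*(2 + 7*8) = -7301*(2 + 56) = -7301*58 = -1043*406 = -423458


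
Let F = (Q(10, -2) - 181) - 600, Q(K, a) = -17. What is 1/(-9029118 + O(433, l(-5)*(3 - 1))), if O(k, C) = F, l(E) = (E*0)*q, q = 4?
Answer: -1/9029916 ≈ -1.1074e-7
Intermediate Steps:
l(E) = 0 (l(E) = (E*0)*4 = 0*4 = 0)
F = -798 (F = (-17 - 181) - 600 = -198 - 600 = -798)
O(k, C) = -798
1/(-9029118 + O(433, l(-5)*(3 - 1))) = 1/(-9029118 - 798) = 1/(-9029916) = -1/9029916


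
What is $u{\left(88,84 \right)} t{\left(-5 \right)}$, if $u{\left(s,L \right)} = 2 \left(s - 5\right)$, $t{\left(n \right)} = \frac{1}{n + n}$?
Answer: $- \frac{83}{5} \approx -16.6$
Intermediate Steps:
$t{\left(n \right)} = \frac{1}{2 n}$
$u{\left(s,L \right)} = -10 + 2 s$ ($u{\left(s,L \right)} = 2 \left(-5 + s\right) = -10 + 2 s$)
$u{\left(88,84 \right)} t{\left(-5 \right)} = \left(-10 + 2 \cdot 88\right) \frac{1}{2 \left(-5\right)} = \left(-10 + 176\right) \frac{1}{2} \left(- \frac{1}{5}\right) = 166 \left(- \frac{1}{10}\right) = - \frac{83}{5}$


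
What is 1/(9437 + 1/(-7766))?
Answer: 7766/73287741 ≈ 0.00010597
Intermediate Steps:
1/(9437 + 1/(-7766)) = 1/(9437 - 1/7766) = 1/(73287741/7766) = 7766/73287741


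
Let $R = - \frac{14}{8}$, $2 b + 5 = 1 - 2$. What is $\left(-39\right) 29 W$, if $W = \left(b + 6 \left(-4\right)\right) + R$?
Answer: $\frac{130065}{4} \approx 32516.0$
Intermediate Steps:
$b = -3$ ($b = - \frac{5}{2} + \frac{1 - 2}{2} = - \frac{5}{2} + \frac{1}{2} \left(-1\right) = - \frac{5}{2} - \frac{1}{2} = -3$)
$R = - \frac{7}{4}$ ($R = \left(-14\right) \frac{1}{8} = - \frac{7}{4} \approx -1.75$)
$W = - \frac{115}{4}$ ($W = \left(-3 + 6 \left(-4\right)\right) - \frac{7}{4} = \left(-3 - 24\right) - \frac{7}{4} = -27 - \frac{7}{4} = - \frac{115}{4} \approx -28.75$)
$\left(-39\right) 29 W = \left(-39\right) 29 \left(- \frac{115}{4}\right) = \left(-1131\right) \left(- \frac{115}{4}\right) = \frac{130065}{4}$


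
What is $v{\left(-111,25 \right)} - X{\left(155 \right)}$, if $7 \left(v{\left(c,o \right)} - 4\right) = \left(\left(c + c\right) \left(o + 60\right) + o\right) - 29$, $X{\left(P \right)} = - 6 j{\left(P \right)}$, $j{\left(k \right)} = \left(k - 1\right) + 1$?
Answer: $- \frac{12336}{7} \approx -1762.3$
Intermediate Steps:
$j{\left(k \right)} = k$ ($j{\left(k \right)} = \left(-1 + k\right) + 1 = k$)
$X{\left(P \right)} = - 6 P$
$v{\left(c,o \right)} = - \frac{1}{7} + \frac{o}{7} + \frac{2 c \left(60 + o\right)}{7}$ ($v{\left(c,o \right)} = 4 + \frac{\left(\left(c + c\right) \left(o + 60\right) + o\right) - 29}{7} = 4 + \frac{\left(2 c \left(60 + o\right) + o\right) - 29}{7} = 4 + \frac{\left(o + 2 c \left(60 + o\right)\right) - 29}{7} = 4 + \frac{-29 + o + 2 c \left(60 + o\right)}{7} = 4 + \left(- \frac{29}{7} + \frac{o}{7} + \frac{2 c \left(60 + o\right)}{7}\right) = - \frac{1}{7} + \frac{o}{7} + \frac{2 c \left(60 + o\right)}{7}$)
$v{\left(-111,25 \right)} - X{\left(155 \right)} = \left(- \frac{1}{7} + \frac{1}{7} \cdot 25 + \frac{120}{7} \left(-111\right) + \frac{2}{7} \left(-111\right) 25\right) - \left(-6\right) 155 = \left(- \frac{1}{7} + \frac{25}{7} - \frac{13320}{7} - \frac{5550}{7}\right) - -930 = - \frac{18846}{7} + 930 = - \frac{12336}{7}$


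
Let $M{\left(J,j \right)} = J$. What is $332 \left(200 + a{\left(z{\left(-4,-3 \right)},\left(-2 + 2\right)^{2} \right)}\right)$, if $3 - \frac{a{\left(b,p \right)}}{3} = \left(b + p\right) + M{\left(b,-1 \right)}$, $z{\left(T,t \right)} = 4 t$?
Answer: $93292$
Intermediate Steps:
$a{\left(b,p \right)} = 9 - 6 b - 3 p$ ($a{\left(b,p \right)} = 9 - 3 \left(\left(b + p\right) + b\right) = 9 - 3 \left(p + 2 b\right) = 9 - \left(3 p + 6 b\right) = 9 - 6 b - 3 p$)
$332 \left(200 + a{\left(z{\left(-4,-3 \right)},\left(-2 + 2\right)^{2} \right)}\right) = 332 \left(200 - \left(-9 + 3 \left(-2 + 2\right)^{2} + 6 \cdot 4 \left(-3\right)\right)\right) = 332 \left(200 - \left(-81 + 0\right)\right) = 332 \left(200 + \left(9 + 72 - 0\right)\right) = 332 \left(200 + \left(9 + 72 + 0\right)\right) = 332 \left(200 + 81\right) = 332 \cdot 281 = 93292$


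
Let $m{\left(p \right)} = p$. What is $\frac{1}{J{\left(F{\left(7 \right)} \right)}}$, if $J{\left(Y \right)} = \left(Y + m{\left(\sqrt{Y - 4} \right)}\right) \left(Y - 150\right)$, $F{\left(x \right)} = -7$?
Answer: $\frac{7}{9420} + \frac{i \sqrt{11}}{9420} \approx 0.0007431 + 0.00035208 i$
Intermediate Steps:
$J{\left(Y \right)} = \left(-150 + Y\right) \left(Y + \sqrt{-4 + Y}\right)$ ($J{\left(Y \right)} = \left(Y + \sqrt{Y - 4}\right) \left(Y - 150\right) = \left(Y + \sqrt{-4 + Y}\right) \left(-150 + Y\right) = \left(-150 + Y\right) \left(Y + \sqrt{-4 + Y}\right)$)
$\frac{1}{J{\left(F{\left(7 \right)} \right)}} = \frac{1}{\left(-7\right)^{2} - -1050 - 150 \sqrt{-4 - 7} - 7 \sqrt{-4 - 7}} = \frac{1}{49 + 1050 - 150 \sqrt{-11} - 7 \sqrt{-11}} = \frac{1}{49 + 1050 - 150 i \sqrt{11} - 7 i \sqrt{11}} = \frac{1}{1099 - 157 i \sqrt{11}}$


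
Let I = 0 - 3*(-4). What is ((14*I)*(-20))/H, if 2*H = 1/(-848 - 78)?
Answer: 6222720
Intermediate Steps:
H = -1/1852 (H = 1/(2*(-848 - 78)) = (½)/(-926) = (½)*(-1/926) = -1/1852 ≈ -0.00053996)
I = 12 (I = 0 - 1*(-12) = 0 + 12 = 12)
((14*I)*(-20))/H = ((14*12)*(-20))/(-1/1852) = (168*(-20))*(-1852) = -3360*(-1852) = 6222720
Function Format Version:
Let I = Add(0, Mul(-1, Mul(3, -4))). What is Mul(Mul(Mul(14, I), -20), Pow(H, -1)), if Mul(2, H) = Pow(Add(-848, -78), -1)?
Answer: 6222720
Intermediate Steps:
H = Rational(-1, 1852) (H = Mul(Rational(1, 2), Pow(Add(-848, -78), -1)) = Mul(Rational(1, 2), Pow(-926, -1)) = Mul(Rational(1, 2), Rational(-1, 926)) = Rational(-1, 1852) ≈ -0.00053996)
I = 12 (I = Add(0, Mul(-1, -12)) = Add(0, 12) = 12)
Mul(Mul(Mul(14, I), -20), Pow(H, -1)) = Mul(Mul(Mul(14, 12), -20), Pow(Rational(-1, 1852), -1)) = Mul(Mul(168, -20), -1852) = Mul(-3360, -1852) = 6222720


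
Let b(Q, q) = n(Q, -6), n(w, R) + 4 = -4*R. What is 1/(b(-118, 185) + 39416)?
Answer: 1/39436 ≈ 2.5358e-5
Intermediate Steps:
n(w, R) = -4 - 4*R
b(Q, q) = 20 (b(Q, q) = -4 - 4*(-6) = -4 + 24 = 20)
1/(b(-118, 185) + 39416) = 1/(20 + 39416) = 1/39436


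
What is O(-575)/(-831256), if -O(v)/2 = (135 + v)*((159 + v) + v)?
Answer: 109010/103907 ≈ 1.0491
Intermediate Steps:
O(v) = -2*(135 + v)*(159 + 2*v) (O(v) = -2*(135 + v)*((159 + v) + v) = -2*(135 + v)*(159 + 2*v))
O(-575)/(-831256) = (-42930 - 858*(-575) - 4*(-575)²)/(-831256) = (-42930 + 493350 - 4*330625)*(-1/831256) = (-42930 + 493350 - 1322500)*(-1/831256) = -872080*(-1/831256) = 109010/103907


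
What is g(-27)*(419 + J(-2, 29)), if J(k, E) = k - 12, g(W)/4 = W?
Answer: -43740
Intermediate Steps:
g(W) = 4*W
J(k, E) = -12 + k
g(-27)*(419 + J(-2, 29)) = (4*(-27))*(419 + (-12 - 2)) = -108*(419 - 14) = -108*405 = -43740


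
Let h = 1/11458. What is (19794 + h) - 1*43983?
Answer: -277157561/11458 ≈ -24189.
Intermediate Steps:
h = 1/11458 ≈ 8.7275e-5
(19794 + h) - 1*43983 = (19794 + 1/11458) - 1*43983 = 226799653/11458 - 43983 = -277157561/11458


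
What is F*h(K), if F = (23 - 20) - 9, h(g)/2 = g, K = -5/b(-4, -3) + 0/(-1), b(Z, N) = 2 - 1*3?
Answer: -60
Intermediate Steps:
b(Z, N) = -1 (b(Z, N) = 2 - 3 = -1)
K = 5 (K = -5/(-1) + 0/(-1) = -5*(-1) + 0*(-1) = 5 + 0 = 5)
h(g) = 2*g
F = -6 (F = 3 - 9 = -6)
F*h(K) = -12*5 = -6*10 = -60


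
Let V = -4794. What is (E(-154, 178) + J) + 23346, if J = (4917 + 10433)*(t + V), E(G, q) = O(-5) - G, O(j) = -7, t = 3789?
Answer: -15403257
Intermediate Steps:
E(G, q) = -7 - G
J = -15426750 (J = (4917 + 10433)*(3789 - 4794) = 15350*(-1005) = -15426750)
(E(-154, 178) + J) + 23346 = ((-7 - 1*(-154)) - 15426750) + 23346 = ((-7 + 154) - 15426750) + 23346 = (147 - 15426750) + 23346 = -15426603 + 23346 = -15403257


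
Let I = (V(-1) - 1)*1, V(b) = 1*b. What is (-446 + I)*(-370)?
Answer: 165760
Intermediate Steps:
V(b) = b
I = -2 (I = (-1 - 1)*1 = -2*1 = -2)
(-446 + I)*(-370) = (-446 - 2)*(-370) = -448*(-370) = 165760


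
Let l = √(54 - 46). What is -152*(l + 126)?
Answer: -19152 - 304*√2 ≈ -19582.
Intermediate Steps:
l = 2*√2 (l = √8 = 2*√2 ≈ 2.8284)
-152*(l + 126) = -152*(2*√2 + 126) = -152*(126 + 2*√2) = -19152 - 304*√2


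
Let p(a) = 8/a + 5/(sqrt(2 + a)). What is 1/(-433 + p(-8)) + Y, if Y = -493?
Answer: (-2465*sqrt(6) + 1283778*I)/(-2604*I + 5*sqrt(6)) ≈ -493.0 + 1.0837e-5*I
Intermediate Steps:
p(a) = 5/sqrt(2 + a) + 8/a (p(a) = 8/a + 5/sqrt(2 + a) = 5/sqrt(2 + a) + 8/a)
1/(-433 + p(-8)) + Y = 1/(-433 + (5/sqrt(2 - 8) + 8/(-8))) - 493 = 1/(-433 + (5/sqrt(-6) + 8*(-1/8))) - 493 = 1/(-433 + (5*(-I*sqrt(6)/6) - 1)) - 493 = 1/(-433 + (-5*I*sqrt(6)/6 - 1)) - 493 = 1/(-433 + (-1 - 5*I*sqrt(6)/6)) - 493 = 1/(-434 - 5*I*sqrt(6)/6) - 493 = -493 + 1/(-434 - 5*I*sqrt(6)/6)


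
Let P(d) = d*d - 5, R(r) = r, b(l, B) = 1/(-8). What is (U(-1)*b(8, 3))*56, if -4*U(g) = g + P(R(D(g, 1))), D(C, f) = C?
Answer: -35/4 ≈ -8.7500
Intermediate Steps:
b(l, B) = -⅛
P(d) = -5 + d² (P(d) = d² - 5 = -5 + d²)
U(g) = 5/4 - g/4 - g²/4 (U(g) = -(g + (-5 + g²))/4 = -(-5 + g + g²)/4 = 5/4 - g/4 - g²/4)
(U(-1)*b(8, 3))*56 = ((5/4 - ¼*(-1) - ¼*(-1)²)*(-⅛))*56 = ((5/4 + ¼ - ¼*1)*(-⅛))*56 = ((5/4 + ¼ - ¼)*(-⅛))*56 = ((5/4)*(-⅛))*56 = -5/32*56 = -35/4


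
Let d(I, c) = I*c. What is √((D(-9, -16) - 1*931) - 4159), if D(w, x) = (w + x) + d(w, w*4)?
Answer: I*√4791 ≈ 69.217*I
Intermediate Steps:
D(w, x) = w + x + 4*w² (D(w, x) = (w + x) + w*(w*4) = (w + x) + w*(4*w) = (w + x) + 4*w² = w + x + 4*w²)
√((D(-9, -16) - 1*931) - 4159) = √(((-9 - 16 + 4*(-9)²) - 1*931) - 4159) = √(((-9 - 16 + 4*81) - 931) - 4159) = √(((-9 - 16 + 324) - 931) - 4159) = √((299 - 931) - 4159) = √(-632 - 4159) = √(-4791) = I*√4791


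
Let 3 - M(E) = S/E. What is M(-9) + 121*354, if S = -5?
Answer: 385528/9 ≈ 42836.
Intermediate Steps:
M(E) = 3 + 5/E (M(E) = 3 - (-5)/E = 3 + 5/E)
M(-9) + 121*354 = (3 + 5/(-9)) + 121*354 = (3 + 5*(-⅑)) + 42834 = (3 - 5/9) + 42834 = 22/9 + 42834 = 385528/9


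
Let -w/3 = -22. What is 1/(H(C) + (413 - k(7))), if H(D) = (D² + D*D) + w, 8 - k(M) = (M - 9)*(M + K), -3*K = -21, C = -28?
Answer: 1/2011 ≈ 0.00049726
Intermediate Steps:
K = 7 (K = -⅓*(-21) = 7)
w = 66 (w = -3*(-22) = 66)
k(M) = 8 - (-9 + M)*(7 + M) (k(M) = 8 - (M - 9)*(M + 7) = 8 - (-9 + M)*(7 + M))
H(D) = 66 + 2*D² (H(D) = (D² + D*D) + 66 = (D² + D²) + 66 = 2*D² + 66 = 66 + 2*D²)
1/(H(C) + (413 - k(7))) = 1/((66 + 2*(-28)²) + (413 - (71 - 1*7² + 2*7))) = 1/((66 + 2*784) + (413 - (71 - 1*49 + 14))) = 1/((66 + 1568) + (413 - (71 - 49 + 14))) = 1/(1634 + (413 - 1*36)) = 1/(1634 + (413 - 36)) = 1/(1634 + 377) = 1/2011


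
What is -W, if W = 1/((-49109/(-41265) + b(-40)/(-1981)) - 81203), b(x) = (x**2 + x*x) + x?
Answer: 11677995/948292958338 ≈ 1.2315e-5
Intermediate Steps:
b(x) = x + 2*x**2 (b(x) = (x**2 + x**2) + x = 2*x**2 + x = x + 2*x**2)
W = -11677995/948292958338 (W = 1/((-49109/(-41265) - 40*(1 + 2*(-40))/(-1981)) - 81203) = 1/((-49109*(-1/41265) - 40*(1 - 80)*(-1/1981)) - 81203) = 1/((49109/41265 - 40*(-79)*(-1/1981)) - 81203) = 1/((49109/41265 + 3160*(-1/1981)) - 81203) = 1/((49109/41265 - 3160/1981) - 81203) = 1/(-4730353/11677995 - 81203) = 1/(-948292958338/11677995) = -11677995/948292958338 ≈ -1.2315e-5)
-W = -1*(-11677995/948292958338) = 11677995/948292958338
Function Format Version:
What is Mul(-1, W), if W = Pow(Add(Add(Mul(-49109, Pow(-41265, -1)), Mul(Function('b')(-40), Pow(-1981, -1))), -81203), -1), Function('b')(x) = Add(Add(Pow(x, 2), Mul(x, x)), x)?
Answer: Rational(11677995, 948292958338) ≈ 1.2315e-5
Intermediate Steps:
Function('b')(x) = Add(x, Mul(2, Pow(x, 2))) (Function('b')(x) = Add(Add(Pow(x, 2), Pow(x, 2)), x) = Add(Mul(2, Pow(x, 2)), x) = Add(x, Mul(2, Pow(x, 2))))
W = Rational(-11677995, 948292958338) (W = Pow(Add(Add(Mul(-49109, Pow(-41265, -1)), Mul(Mul(-40, Add(1, Mul(2, -40))), Pow(-1981, -1))), -81203), -1) = Pow(Add(Add(Mul(-49109, Rational(-1, 41265)), Mul(Mul(-40, Add(1, -80)), Rational(-1, 1981))), -81203), -1) = Pow(Add(Add(Rational(49109, 41265), Mul(Mul(-40, -79), Rational(-1, 1981))), -81203), -1) = Pow(Add(Add(Rational(49109, 41265), Mul(3160, Rational(-1, 1981))), -81203), -1) = Pow(Add(Add(Rational(49109, 41265), Rational(-3160, 1981)), -81203), -1) = Pow(Add(Rational(-4730353, 11677995), -81203), -1) = Pow(Rational(-948292958338, 11677995), -1) = Rational(-11677995, 948292958338) ≈ -1.2315e-5)
Mul(-1, W) = Mul(-1, Rational(-11677995, 948292958338)) = Rational(11677995, 948292958338)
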